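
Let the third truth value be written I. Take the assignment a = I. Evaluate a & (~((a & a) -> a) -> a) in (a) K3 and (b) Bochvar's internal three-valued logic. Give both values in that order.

In K3: a & a = I & I = I
(a & a) -> a = I -> I = I  [~I | I]
~((a & a) -> a) = ~I = I
~((a & a) -> a) -> a = I -> I = I
a & (~((a & a) -> a) -> a) = I & I = I
In Bochvar's internal three-valued logic: a & a = I & I = I
(a & a) -> a = I -> I = I  [any arg is the third value ⇒ result is the third value]
~((a & a) -> a) = ~I = I
~((a & a) -> a) -> a = I -> I = I
a & (~((a & a) -> a) -> a) = I & I = I

I; I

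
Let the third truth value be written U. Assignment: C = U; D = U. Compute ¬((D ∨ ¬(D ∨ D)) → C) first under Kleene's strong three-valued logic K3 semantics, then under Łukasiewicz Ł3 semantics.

In Kleene's strong three-valued logic K3: D ∨ D = U ∨ U = U
¬(D ∨ D) = ¬U = U
D ∨ ¬(D ∨ D) = U ∨ U = U
(D ∨ ¬(D ∨ D)) → C = U → U = U
¬((D ∨ ¬(D ∨ D)) → C) = ¬U = U
In Łukasiewicz Ł3: D ∨ D = U ∨ U = U
¬(D ∨ D) = ¬U = U
D ∨ ¬(D ∨ D) = U ∨ U = U
(D ∨ ¬(D ∨ D)) → C = U → U = 1  [min(1, 1−½+½)]
¬((D ∨ ¬(D ∨ D)) → C) = ¬1 = 0
They differ because Kleene's strong three-valued logic K3 and Łukasiewicz Ł3 treat U differently under implication.

U; 0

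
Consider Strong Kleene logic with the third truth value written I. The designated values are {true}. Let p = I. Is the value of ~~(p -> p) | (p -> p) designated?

p -> p = I -> I = I  [~I | I]
~(p -> p) = ~I = I
~~(p -> p) = ~I = I
p -> p = I -> I = I
~~(p -> p) | (p -> p) = I | I = I
I ∉ {true}.

No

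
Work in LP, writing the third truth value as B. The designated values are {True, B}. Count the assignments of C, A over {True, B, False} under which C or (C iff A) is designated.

Of the 9 assignments, 8 give a value in {True, B}.

8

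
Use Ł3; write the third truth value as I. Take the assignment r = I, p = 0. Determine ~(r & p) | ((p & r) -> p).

1

r & p = I & 0 = 0
~(r & p) = ~0 = 1
p & r = 0 & I = 0
(p & r) -> p = 0 -> 0 = 1
~(r & p) | ((p & r) -> p) = 1 | 1 = 1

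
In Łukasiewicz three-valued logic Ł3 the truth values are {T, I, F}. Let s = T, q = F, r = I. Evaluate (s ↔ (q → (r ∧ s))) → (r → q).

r ∧ s = I ∧ T = I
q → (r ∧ s) = F → I = T  [min(1, 1−0+½)]
s ↔ (q → (r ∧ s)) = T ↔ T = T
r → q = I → F = I
(s ↔ (q → (r ∧ s))) → (r → q) = T → I = I

I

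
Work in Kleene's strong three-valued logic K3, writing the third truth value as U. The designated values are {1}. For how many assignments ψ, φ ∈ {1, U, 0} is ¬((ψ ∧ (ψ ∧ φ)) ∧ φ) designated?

Of the 9 assignments, 5 give a value in {1}.

5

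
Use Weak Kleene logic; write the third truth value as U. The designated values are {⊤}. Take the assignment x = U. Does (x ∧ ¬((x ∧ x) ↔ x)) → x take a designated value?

x ∧ x = U ∧ U = U
(x ∧ x) ↔ x = U ↔ U = U
¬((x ∧ x) ↔ x) = ¬U = U
x ∧ ¬((x ∧ x) ↔ x) = U ∧ U = U
(x ∧ ¬((x ∧ x) ↔ x)) → x = U → U = U  [any arg is the third value ⇒ result is the third value]
U ∉ {⊤}.

No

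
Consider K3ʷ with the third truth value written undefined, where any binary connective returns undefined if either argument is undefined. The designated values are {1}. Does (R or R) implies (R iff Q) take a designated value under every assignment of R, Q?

Countermodel: R=1, Q=undefined gives undefined, which is not designated.

No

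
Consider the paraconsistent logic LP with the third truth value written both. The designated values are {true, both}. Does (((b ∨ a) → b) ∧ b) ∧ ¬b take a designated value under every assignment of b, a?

No

Countermodel: b=true, a=true gives false, which is not designated.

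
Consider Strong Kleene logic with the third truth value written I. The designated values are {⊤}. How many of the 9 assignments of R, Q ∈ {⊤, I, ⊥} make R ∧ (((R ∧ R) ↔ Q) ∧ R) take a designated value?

1

Designated under: (R=⊤, Q=⊤).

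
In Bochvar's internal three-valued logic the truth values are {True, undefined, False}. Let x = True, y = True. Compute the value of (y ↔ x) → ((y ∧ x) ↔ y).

True

y ↔ x = True ↔ True = True
y ∧ x = True ∧ True = True
(y ∧ x) ↔ y = True ↔ True = True
(y ↔ x) → ((y ∧ x) ↔ y) = True → True = True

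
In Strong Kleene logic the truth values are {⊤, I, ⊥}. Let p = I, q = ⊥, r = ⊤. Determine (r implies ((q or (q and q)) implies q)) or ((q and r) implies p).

q and q = ⊥ and ⊥ = ⊥
q or (q and q) = ⊥ or ⊥ = ⊥
(q or (q and q)) implies q = ⊥ implies ⊥ = ⊤
r implies ((q or (q and q)) implies q) = ⊤ implies ⊤ = ⊤
q and r = ⊥ and ⊤ = ⊥
(q and r) implies p = ⊥ implies I = ⊤  [not ⊥ or I]
(r implies ((q or (q and q)) implies q)) or ((q and r) implies p) = ⊤ or ⊤ = ⊤

⊤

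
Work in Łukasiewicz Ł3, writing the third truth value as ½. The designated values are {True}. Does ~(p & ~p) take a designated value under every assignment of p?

Countermodel: p=½ gives ½, which is not designated.

No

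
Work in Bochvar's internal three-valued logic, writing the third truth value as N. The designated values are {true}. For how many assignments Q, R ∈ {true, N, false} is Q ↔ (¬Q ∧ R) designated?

Designated under: (Q=false, R=false).

1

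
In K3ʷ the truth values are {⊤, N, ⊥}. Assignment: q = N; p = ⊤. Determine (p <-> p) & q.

p <-> p = ⊤ <-> ⊤ = ⊤
(p <-> p) & q = ⊤ & N = N

N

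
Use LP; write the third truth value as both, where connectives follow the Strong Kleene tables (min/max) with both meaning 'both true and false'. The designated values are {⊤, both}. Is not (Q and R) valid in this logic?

Countermodel: Q=⊤, R=⊤ gives ⊥, which is not designated.

No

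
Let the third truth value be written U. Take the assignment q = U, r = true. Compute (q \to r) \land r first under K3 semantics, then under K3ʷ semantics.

true; U

In K3: q \to r = U \to true = true  [\lnot U \lor true]
(q \to r) \land r = true \land true = true
In K3ʷ: q \to r = U \to true = U
(q \to r) \land r = U \land true = U
They differ because K3 and K3ʷ treat U differently under the binary connectives.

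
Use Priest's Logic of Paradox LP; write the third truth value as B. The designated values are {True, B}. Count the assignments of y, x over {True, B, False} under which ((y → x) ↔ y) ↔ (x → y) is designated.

7

Of the 9 assignments, 7 give a value in {True, B}.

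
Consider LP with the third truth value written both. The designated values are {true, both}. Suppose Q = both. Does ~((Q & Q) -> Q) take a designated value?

Q & Q = both & both = both
(Q & Q) -> Q = both -> both = both  [~both | both]
~((Q & Q) -> Q) = ~both = both
both ∈ {true, both}.

Yes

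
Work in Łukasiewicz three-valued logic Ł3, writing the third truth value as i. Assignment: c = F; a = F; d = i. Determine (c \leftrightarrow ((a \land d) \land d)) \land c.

a \land d = F \land i = F
(a \land d) \land d = F \land i = F
c \leftrightarrow ((a \land d) \land d) = F \leftrightarrow F = T
(c \leftrightarrow ((a \land d) \land d)) \land c = T \land F = F

F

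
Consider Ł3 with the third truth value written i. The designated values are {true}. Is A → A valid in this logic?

Every assignment of A over {true, i, false} gives a value in {true}.
In particular, with A=i: A → A = true.

Yes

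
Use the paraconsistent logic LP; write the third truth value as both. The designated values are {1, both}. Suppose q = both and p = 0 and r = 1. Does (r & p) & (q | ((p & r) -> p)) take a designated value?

No

r & p = 1 & 0 = 0
p & r = 0 & 1 = 0
(p & r) -> p = 0 -> 0 = 1
q | ((p & r) -> p) = both | 1 = 1
(r & p) & (q | ((p & r) -> p)) = 0 & 1 = 0
0 ∉ {1, both}.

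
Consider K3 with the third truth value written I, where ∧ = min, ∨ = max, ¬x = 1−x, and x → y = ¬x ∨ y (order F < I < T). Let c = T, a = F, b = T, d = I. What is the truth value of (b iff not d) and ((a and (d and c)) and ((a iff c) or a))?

F

not d = not I = I
b iff not d = T iff I = I
d and c = I and T = I
a and (d and c) = F and I = F
a iff c = F iff T = F
(a iff c) or a = F or F = F
(a and (d and c)) and ((a iff c) or a) = F and F = F
(b iff not d) and ((a and (d and c)) and ((a iff c) or a)) = I and F = F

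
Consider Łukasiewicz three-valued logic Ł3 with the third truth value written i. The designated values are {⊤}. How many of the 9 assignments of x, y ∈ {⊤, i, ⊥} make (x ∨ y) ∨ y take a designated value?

Of the 9 assignments, 5 give a value in {⊤}.

5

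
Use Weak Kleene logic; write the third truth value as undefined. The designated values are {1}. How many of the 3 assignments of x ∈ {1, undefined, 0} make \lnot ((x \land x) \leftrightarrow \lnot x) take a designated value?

x=1: 1 ✓
x=undefined: undefined ·
x=0: 1 ✓

2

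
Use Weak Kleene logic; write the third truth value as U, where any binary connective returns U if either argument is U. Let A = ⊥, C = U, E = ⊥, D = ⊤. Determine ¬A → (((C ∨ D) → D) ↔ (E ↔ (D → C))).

U

¬A = ¬⊥ = ⊤
C ∨ D = U ∨ ⊤ = U
(C ∨ D) → D = U → ⊤ = U  [any arg is the third value ⇒ result is the third value]
D → C = ⊤ → U = U
E ↔ (D → C) = ⊥ ↔ U = U
((C ∨ D) → D) ↔ (E ↔ (D → C)) = U ↔ U = U
¬A → (((C ∨ D) → D) ↔ (E ↔ (D → C))) = ⊤ → U = U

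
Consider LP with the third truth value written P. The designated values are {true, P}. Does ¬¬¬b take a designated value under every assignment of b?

No

Countermodel: b=true gives false, which is not designated.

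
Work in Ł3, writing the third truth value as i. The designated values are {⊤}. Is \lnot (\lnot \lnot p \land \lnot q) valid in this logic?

No

Countermodel: p=⊤, q=i gives i, which is not designated.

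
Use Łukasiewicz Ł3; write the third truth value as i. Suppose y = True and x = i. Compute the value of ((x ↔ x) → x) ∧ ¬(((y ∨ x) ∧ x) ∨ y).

False

x ↔ x = i ↔ i = True  [1 − |½−½|]
(x ↔ x) → x = True → i = i
y ∨ x = True ∨ i = True
(y ∨ x) ∧ x = True ∧ i = i
((y ∨ x) ∧ x) ∨ y = i ∨ True = True
¬(((y ∨ x) ∧ x) ∨ y) = ¬True = False
((x ↔ x) → x) ∧ ¬(((y ∨ x) ∧ x) ∨ y) = i ∧ False = False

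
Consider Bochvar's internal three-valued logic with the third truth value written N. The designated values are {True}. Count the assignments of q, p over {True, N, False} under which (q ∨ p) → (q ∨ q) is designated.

3

Designated under: (q=True, p=True); (q=True, p=False); (q=False, p=False).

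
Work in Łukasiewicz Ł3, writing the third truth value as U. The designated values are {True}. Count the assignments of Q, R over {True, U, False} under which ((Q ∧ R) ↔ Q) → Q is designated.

4

Designated under: (Q=True, R=True); (Q=True, R=U); (Q=True, R=False); (Q=U, R=False).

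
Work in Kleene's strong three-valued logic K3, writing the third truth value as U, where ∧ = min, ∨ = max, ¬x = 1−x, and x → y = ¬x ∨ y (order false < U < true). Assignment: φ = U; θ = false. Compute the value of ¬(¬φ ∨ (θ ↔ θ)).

¬φ = ¬U = U
θ ↔ θ = false ↔ false = true
¬φ ∨ (θ ↔ θ) = U ∨ true = true
¬(¬φ ∨ (θ ↔ θ)) = ¬true = false

false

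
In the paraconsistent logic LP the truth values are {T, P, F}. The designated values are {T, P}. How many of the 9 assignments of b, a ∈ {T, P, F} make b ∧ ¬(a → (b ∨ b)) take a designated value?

2

Designated under: (b=P, a=T); (b=P, a=P).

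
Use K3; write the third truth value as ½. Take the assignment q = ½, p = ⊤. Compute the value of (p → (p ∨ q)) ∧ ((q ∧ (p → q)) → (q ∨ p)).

p ∨ q = ⊤ ∨ ½ = ⊤
p → (p ∨ q) = ⊤ → ⊤ = ⊤
p → q = ⊤ → ½ = ½  [¬⊤ ∨ ½]
q ∧ (p → q) = ½ ∧ ½ = ½
q ∨ p = ½ ∨ ⊤ = ⊤
(q ∧ (p → q)) → (q ∨ p) = ½ → ⊤ = ⊤
(p → (p ∨ q)) ∧ ((q ∧ (p → q)) → (q ∨ p)) = ⊤ ∧ ⊤ = ⊤

⊤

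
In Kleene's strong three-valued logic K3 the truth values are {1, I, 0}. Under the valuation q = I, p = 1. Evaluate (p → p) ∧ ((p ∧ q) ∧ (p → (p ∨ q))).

p → p = 1 → 1 = 1
p ∧ q = 1 ∧ I = I
p ∨ q = 1 ∨ I = 1
p → (p ∨ q) = 1 → 1 = 1
(p ∧ q) ∧ (p → (p ∨ q)) = I ∧ 1 = I
(p → p) ∧ ((p ∧ q) ∧ (p → (p ∨ q))) = 1 ∧ I = I

I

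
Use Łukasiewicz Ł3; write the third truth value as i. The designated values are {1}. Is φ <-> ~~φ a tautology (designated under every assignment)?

Every assignment of φ over {1, i, 0} gives a value in {1}.
In particular, with φ=i: φ <-> ~~φ = 1.

Yes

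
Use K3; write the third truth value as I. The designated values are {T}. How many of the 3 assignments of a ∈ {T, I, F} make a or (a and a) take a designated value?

1

a=T: T ✓
a=I: I ·
a=F: F ·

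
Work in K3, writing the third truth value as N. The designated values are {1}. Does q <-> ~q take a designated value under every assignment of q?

Countermodel: q=1 gives 0, which is not designated.

No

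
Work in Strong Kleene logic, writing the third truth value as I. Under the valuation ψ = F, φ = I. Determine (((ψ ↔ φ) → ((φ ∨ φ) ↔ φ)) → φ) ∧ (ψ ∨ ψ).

F

ψ ↔ φ = F ↔ I = I
φ ∨ φ = I ∨ I = I
(φ ∨ φ) ↔ φ = I ↔ I = I
(ψ ↔ φ) → ((φ ∨ φ) ↔ φ) = I → I = I  [¬I ∨ I]
((ψ ↔ φ) → ((φ ∨ φ) ↔ φ)) → φ = I → I = I
ψ ∨ ψ = F ∨ F = F
(((ψ ↔ φ) → ((φ ∨ φ) ↔ φ)) → φ) ∧ (ψ ∨ ψ) = I ∧ F = F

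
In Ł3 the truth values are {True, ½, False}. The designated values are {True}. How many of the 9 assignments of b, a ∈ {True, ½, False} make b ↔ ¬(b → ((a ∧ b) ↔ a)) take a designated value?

Designated under: (b=False, a=True); (b=False, a=½); (b=False, a=False).

3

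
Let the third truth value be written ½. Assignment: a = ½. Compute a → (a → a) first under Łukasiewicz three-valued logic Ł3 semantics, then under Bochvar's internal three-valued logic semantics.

In Łukasiewicz three-valued logic Ł3: a → a = ½ → ½ = T  [min(1, 1−½+½)]
a → (a → a) = ½ → T = T
In Bochvar's internal three-valued logic: a → a = ½ → ½ = ½  [any arg is the third value ⇒ result is the third value]
a → (a → a) = ½ → ½ = ½
They differ because Łukasiewicz three-valued logic Ł3 and Bochvar's internal three-valued logic treat ½ differently under the binary connectives.

T; ½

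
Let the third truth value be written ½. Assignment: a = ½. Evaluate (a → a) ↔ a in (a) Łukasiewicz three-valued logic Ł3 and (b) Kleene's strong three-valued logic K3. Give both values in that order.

In Łukasiewicz three-valued logic Ł3: a → a = ½ → ½ = True  [min(1, 1−½+½)]
(a → a) ↔ a = True ↔ ½ = ½
In Kleene's strong three-valued logic K3: a → a = ½ → ½ = ½  [¬½ ∨ ½]
(a → a) ↔ a = ½ ↔ ½ = ½

½; ½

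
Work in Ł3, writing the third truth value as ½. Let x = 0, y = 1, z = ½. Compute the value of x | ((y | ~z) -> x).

~z = ~½ = ½
y | ~z = 1 | ½ = 1
(y | ~z) -> x = 1 -> 0 = 0
x | ((y | ~z) -> x) = 0 | 0 = 0

0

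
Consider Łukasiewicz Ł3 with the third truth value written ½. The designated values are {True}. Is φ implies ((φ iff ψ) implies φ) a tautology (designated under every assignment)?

Yes

Every assignment of φ, ψ over {True, ½, False} gives a value in {True}.
In particular, with φ=½, ψ=½: φ implies ((φ iff ψ) implies φ) = True.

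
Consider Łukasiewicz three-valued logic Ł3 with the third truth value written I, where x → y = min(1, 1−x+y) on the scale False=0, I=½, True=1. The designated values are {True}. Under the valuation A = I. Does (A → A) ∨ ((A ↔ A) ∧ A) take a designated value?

A → A = I → I = True  [min(1, 1−½+½)]
A ↔ A = I ↔ I = True
(A ↔ A) ∧ A = True ∧ I = I
(A → A) ∨ ((A ↔ A) ∧ A) = True ∨ I = True
True ∈ {True}.

Yes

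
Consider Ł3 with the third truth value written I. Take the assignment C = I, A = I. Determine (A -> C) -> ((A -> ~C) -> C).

I

A -> C = I -> I = T  [min(1, 1−½+½)]
~C = ~I = I
A -> ~C = I -> I = T
(A -> ~C) -> C = T -> I = I
(A -> C) -> ((A -> ~C) -> C) = T -> I = I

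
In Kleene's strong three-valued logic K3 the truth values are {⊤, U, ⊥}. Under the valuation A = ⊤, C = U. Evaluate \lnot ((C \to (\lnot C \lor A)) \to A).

\lnot C = \lnot U = U
\lnot C \lor A = U \lor ⊤ = ⊤
C \to (\lnot C \lor A) = U \to ⊤ = ⊤  [\lnot U \lor ⊤]
(C \to (\lnot C \lor A)) \to A = ⊤ \to ⊤ = ⊤
\lnot ((C \to (\lnot C \lor A)) \to A) = \lnot ⊤ = ⊥

⊥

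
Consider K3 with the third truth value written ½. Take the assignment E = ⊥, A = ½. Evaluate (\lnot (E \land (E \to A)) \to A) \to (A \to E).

½

E \to A = ⊥ \to ½ = ⊤  [\lnot ⊥ \lor ½]
E \land (E \to A) = ⊥ \land ⊤ = ⊥
\lnot (E \land (E \to A)) = \lnot ⊥ = ⊤
\lnot (E \land (E \to A)) \to A = ⊤ \to ½ = ½
A \to E = ½ \to ⊥ = ½
(\lnot (E \land (E \to A)) \to A) \to (A \to E) = ½ \to ½ = ½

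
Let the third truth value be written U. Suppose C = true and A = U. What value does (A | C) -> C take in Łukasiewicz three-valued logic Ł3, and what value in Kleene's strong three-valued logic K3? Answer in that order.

true; true

In Łukasiewicz three-valued logic Ł3: A | C = U | true = true
(A | C) -> C = true -> true = true
In Kleene's strong three-valued logic K3: A | C = U | true = true
(A | C) -> C = true -> true = true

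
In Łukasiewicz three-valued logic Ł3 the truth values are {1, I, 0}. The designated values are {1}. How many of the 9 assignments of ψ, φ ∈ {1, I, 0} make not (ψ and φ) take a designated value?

Of the 9 assignments, 5 give a value in {1}.

5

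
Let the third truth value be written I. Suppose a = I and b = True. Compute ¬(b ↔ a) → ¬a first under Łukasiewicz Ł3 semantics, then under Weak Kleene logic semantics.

True; I

In Łukasiewicz Ł3: b ↔ a = True ↔ I = I
¬(b ↔ a) = ¬I = I
¬a = ¬I = I
¬(b ↔ a) → ¬a = I → I = True
In Weak Kleene logic: b ↔ a = True ↔ I = I
¬(b ↔ a) = ¬I = I
¬a = ¬I = I
¬(b ↔ a) → ¬a = I → I = I  [any arg is the third value ⇒ result is the third value]
They differ because Łukasiewicz Ł3 and Weak Kleene logic treat I differently under the binary connectives.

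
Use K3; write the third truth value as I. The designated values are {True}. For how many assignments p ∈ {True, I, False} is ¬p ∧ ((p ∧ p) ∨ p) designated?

p=True: False ·
p=I: I ·
p=False: False ·

0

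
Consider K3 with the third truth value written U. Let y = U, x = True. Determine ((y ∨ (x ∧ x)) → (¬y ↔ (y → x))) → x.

x ∧ x = True ∧ True = True
y ∨ (x ∧ x) = U ∨ True = True
¬y = ¬U = U
y → x = U → True = True  [¬U ∨ True]
¬y ↔ (y → x) = U ↔ True = U
(y ∨ (x ∧ x)) → (¬y ↔ (y → x)) = True → U = U
((y ∨ (x ∧ x)) → (¬y ↔ (y → x))) → x = U → True = True

True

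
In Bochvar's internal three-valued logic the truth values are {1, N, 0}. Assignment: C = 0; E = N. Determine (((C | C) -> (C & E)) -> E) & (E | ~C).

N

C | C = 0 | 0 = 0
C & E = 0 & N = N
(C | C) -> (C & E) = 0 -> N = N  [any arg is the third value ⇒ result is the third value]
((C | C) -> (C & E)) -> E = N -> N = N
~C = ~0 = 1
E | ~C = N | 1 = N
(((C | C) -> (C & E)) -> E) & (E | ~C) = N & N = N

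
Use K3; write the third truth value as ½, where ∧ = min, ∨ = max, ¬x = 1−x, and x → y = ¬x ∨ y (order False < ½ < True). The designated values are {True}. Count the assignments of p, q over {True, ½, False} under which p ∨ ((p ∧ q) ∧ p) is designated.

3

Designated under: (p=True, q=True); (p=True, q=½); (p=True, q=False).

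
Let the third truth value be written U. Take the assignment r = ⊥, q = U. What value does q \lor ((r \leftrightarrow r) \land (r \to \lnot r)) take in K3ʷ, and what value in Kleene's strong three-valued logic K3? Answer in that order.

U; ⊤

In K3ʷ: r \leftrightarrow r = ⊥ \leftrightarrow ⊥ = ⊤
\lnot r = \lnot ⊥ = ⊤
r \to \lnot r = ⊥ \to ⊤ = ⊤
(r \leftrightarrow r) \land (r \to \lnot r) = ⊤ \land ⊤ = ⊤
q \lor ((r \leftrightarrow r) \land (r \to \lnot r)) = U \lor ⊤ = U
In Kleene's strong three-valued logic K3: r \leftrightarrow r = ⊥ \leftrightarrow ⊥ = ⊤
\lnot r = \lnot ⊥ = ⊤
r \to \lnot r = ⊥ \to ⊤ = ⊤
(r \leftrightarrow r) \land (r \to \lnot r) = ⊤ \land ⊤ = ⊤
q \lor ((r \leftrightarrow r) \land (r \to \lnot r)) = U \lor ⊤ = ⊤
They differ because K3ʷ and Kleene's strong three-valued logic K3 treat U differently under the binary connectives.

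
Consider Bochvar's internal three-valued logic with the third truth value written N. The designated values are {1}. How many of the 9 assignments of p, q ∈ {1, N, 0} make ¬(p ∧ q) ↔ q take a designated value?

Designated under: (p=0, q=1).

1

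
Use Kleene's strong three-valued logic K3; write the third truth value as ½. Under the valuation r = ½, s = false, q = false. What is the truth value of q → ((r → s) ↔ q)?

r → s = ½ → false = ½
(r → s) ↔ q = ½ ↔ false = ½
q → ((r → s) ↔ q) = false → ½ = true

true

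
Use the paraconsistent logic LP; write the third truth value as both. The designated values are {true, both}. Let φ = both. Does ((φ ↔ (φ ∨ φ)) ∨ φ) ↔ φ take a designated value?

Yes

φ ∨ φ = both ∨ both = both
φ ↔ (φ ∨ φ) = both ↔ both = both
(φ ↔ (φ ∨ φ)) ∨ φ = both ∨ both = both
((φ ↔ (φ ∨ φ)) ∨ φ) ↔ φ = both ↔ both = both
both ∈ {true, both}.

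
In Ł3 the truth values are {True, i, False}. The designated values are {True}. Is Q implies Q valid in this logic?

Yes

Every assignment of Q over {True, i, False} gives a value in {True}.
In particular, with Q=i: Q implies Q = True.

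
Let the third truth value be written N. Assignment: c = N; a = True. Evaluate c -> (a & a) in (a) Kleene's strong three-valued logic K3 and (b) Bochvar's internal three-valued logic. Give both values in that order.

In Kleene's strong three-valued logic K3: a & a = True & True = True
c -> (a & a) = N -> True = True  [~N | True]
In Bochvar's internal three-valued logic: a & a = True & True = True
c -> (a & a) = N -> True = N  [any arg is the third value ⇒ result is the third value]
They differ because Kleene's strong three-valued logic K3 and Bochvar's internal three-valued logic treat N differently under the binary connectives.

True; N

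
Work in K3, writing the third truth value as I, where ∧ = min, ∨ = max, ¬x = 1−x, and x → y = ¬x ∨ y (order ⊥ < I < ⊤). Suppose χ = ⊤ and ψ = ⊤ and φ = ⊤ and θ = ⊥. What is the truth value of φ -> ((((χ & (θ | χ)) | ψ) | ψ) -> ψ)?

⊤

θ | χ = ⊥ | ⊤ = ⊤
χ & (θ | χ) = ⊤ & ⊤ = ⊤
(χ & (θ | χ)) | ψ = ⊤ | ⊤ = ⊤
((χ & (θ | χ)) | ψ) | ψ = ⊤ | ⊤ = ⊤
(((χ & (θ | χ)) | ψ) | ψ) -> ψ = ⊤ -> ⊤ = ⊤
φ -> ((((χ & (θ | χ)) | ψ) | ψ) -> ψ) = ⊤ -> ⊤ = ⊤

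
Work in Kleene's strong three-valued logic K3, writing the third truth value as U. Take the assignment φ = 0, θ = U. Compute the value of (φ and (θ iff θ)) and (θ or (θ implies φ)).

0

θ iff θ = U iff U = U
φ and (θ iff θ) = 0 and U = 0
θ implies φ = U implies 0 = U  [not U or 0]
θ or (θ implies φ) = U or U = U
(φ and (θ iff θ)) and (θ or (θ implies φ)) = 0 and U = 0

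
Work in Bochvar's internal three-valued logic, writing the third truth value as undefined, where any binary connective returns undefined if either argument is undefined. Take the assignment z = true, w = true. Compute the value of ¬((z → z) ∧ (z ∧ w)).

z → z = true → true = true
z ∧ w = true ∧ true = true
(z → z) ∧ (z ∧ w) = true ∧ true = true
¬((z → z) ∧ (z ∧ w)) = ¬true = false

false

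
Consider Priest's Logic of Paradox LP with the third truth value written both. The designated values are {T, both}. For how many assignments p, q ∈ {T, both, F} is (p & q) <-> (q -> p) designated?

6

Of the 9 assignments, 6 give a value in {T, both}.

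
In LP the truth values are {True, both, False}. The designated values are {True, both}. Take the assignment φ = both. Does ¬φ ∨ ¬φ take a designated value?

¬φ = ¬both = both
¬φ = ¬both = both
¬φ ∨ ¬φ = both ∨ both = both
both ∈ {True, both}.

Yes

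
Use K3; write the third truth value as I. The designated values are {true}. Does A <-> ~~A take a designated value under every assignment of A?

No

Countermodel: A=I gives I, which is not designated.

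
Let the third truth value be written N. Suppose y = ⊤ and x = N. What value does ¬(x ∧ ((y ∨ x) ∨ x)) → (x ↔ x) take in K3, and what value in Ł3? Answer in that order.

In K3: y ∨ x = ⊤ ∨ N = ⊤
(y ∨ x) ∨ x = ⊤ ∨ N = ⊤
x ∧ ((y ∨ x) ∨ x) = N ∧ ⊤ = N
¬(x ∧ ((y ∨ x) ∨ x)) = ¬N = N
x ↔ x = N ↔ N = N
¬(x ∧ ((y ∨ x) ∨ x)) → (x ↔ x) = N → N = N  [¬N ∨ N]
In Ł3: y ∨ x = ⊤ ∨ N = ⊤
(y ∨ x) ∨ x = ⊤ ∨ N = ⊤
x ∧ ((y ∨ x) ∨ x) = N ∧ ⊤ = N
¬(x ∧ ((y ∨ x) ∨ x)) = ¬N = N
x ↔ x = N ↔ N = ⊤  [1 − |½−½|]
¬(x ∧ ((y ∨ x) ∨ x)) → (x ↔ x) = N → ⊤ = ⊤
They differ because K3 and Ł3 treat N differently under implication.

N; ⊤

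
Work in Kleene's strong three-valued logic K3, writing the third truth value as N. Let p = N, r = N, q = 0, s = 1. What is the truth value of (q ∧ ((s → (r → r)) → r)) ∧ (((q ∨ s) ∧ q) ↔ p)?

r → r = N → N = N  [¬N ∨ N]
s → (r → r) = 1 → N = N
(s → (r → r)) → r = N → N = N
q ∧ ((s → (r → r)) → r) = 0 ∧ N = 0
q ∨ s = 0 ∨ 1 = 1
(q ∨ s) ∧ q = 1 ∧ 0 = 0
((q ∨ s) ∧ q) ↔ p = 0 ↔ N = N
(q ∧ ((s → (r → r)) → r)) ∧ (((q ∨ s) ∧ q) ↔ p) = 0 ∧ N = 0

0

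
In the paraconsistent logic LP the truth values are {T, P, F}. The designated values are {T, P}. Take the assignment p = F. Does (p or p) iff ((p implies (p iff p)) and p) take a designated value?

p or p = F or F = F
p iff p = F iff F = T
p implies (p iff p) = F implies T = T
(p implies (p iff p)) and p = T and F = F
(p or p) iff ((p implies (p iff p)) and p) = F iff F = T
T ∈ {T, P}.

Yes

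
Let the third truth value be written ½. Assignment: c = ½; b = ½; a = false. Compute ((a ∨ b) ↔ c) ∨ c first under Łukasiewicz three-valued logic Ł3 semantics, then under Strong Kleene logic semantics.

true; ½

In Łukasiewicz three-valued logic Ł3: a ∨ b = false ∨ ½ = ½
(a ∨ b) ↔ c = ½ ↔ ½ = true  [1 − |½−½|]
((a ∨ b) ↔ c) ∨ c = true ∨ ½ = true
In Strong Kleene logic: a ∨ b = false ∨ ½ = ½
(a ∨ b) ↔ c = ½ ↔ ½ = ½
((a ∨ b) ↔ c) ∨ c = ½ ∨ ½ = ½
They differ because Łukasiewicz three-valued logic Ł3 and Strong Kleene logic treat ½ differently under implication.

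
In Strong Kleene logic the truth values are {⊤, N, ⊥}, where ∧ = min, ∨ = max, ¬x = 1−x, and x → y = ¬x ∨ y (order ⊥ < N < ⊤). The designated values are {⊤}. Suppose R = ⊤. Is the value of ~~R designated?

~R = ~⊤ = ⊥
~~R = ~⊥ = ⊤
⊤ ∈ {⊤}.

Yes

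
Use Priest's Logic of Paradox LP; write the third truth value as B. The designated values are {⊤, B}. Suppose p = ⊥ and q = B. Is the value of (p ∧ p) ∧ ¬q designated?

p ∧ p = ⊥ ∧ ⊥ = ⊥
¬q = ¬B = B
(p ∧ p) ∧ ¬q = ⊥ ∧ B = ⊥
⊥ ∉ {⊤, B}.

No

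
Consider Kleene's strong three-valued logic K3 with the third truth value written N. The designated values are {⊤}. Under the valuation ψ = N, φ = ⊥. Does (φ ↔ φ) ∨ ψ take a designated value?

Yes

φ ↔ φ = ⊥ ↔ ⊥ = ⊤
(φ ↔ φ) ∨ ψ = ⊤ ∨ N = ⊤
⊤ ∈ {⊤}.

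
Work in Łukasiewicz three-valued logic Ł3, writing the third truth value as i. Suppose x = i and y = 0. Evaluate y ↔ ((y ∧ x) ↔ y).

0

y ∧ x = 0 ∧ i = 0
(y ∧ x) ↔ y = 0 ↔ 0 = 1
y ↔ ((y ∧ x) ↔ y) = 0 ↔ 1 = 0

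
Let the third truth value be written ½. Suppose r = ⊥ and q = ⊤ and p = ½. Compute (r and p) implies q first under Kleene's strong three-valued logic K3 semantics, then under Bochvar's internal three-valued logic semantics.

⊤; ½

In Kleene's strong three-valued logic K3: r and p = ⊥ and ½ = ⊥
(r and p) implies q = ⊥ implies ⊤ = ⊤
In Bochvar's internal three-valued logic: r and p = ⊥ and ½ = ½
(r and p) implies q = ½ implies ⊤ = ½  [any arg is the third value ⇒ result is the third value]
They differ because Kleene's strong three-valued logic K3 and Bochvar's internal three-valued logic treat ½ differently under the binary connectives.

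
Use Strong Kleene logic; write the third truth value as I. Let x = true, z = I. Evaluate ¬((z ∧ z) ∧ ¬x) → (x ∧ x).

z ∧ z = I ∧ I = I
¬x = ¬true = false
(z ∧ z) ∧ ¬x = I ∧ false = false
¬((z ∧ z) ∧ ¬x) = ¬false = true
x ∧ x = true ∧ true = true
¬((z ∧ z) ∧ ¬x) → (x ∧ x) = true → true = true

true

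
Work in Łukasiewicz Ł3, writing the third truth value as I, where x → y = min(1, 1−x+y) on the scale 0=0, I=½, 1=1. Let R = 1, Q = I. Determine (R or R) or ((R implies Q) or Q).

1

R or R = 1 or 1 = 1
R implies Q = 1 implies I = I
(R implies Q) or Q = I or I = I
(R or R) or ((R implies Q) or Q) = 1 or I = 1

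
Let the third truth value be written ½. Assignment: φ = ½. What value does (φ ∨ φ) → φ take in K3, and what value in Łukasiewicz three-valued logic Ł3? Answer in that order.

½; true

In K3: φ ∨ φ = ½ ∨ ½ = ½
(φ ∨ φ) → φ = ½ → ½ = ½  [¬½ ∨ ½]
In Łukasiewicz three-valued logic Ł3: φ ∨ φ = ½ ∨ ½ = ½
(φ ∨ φ) → φ = ½ → ½ = true  [min(1, 1−½+½)]
They differ because K3 and Łukasiewicz three-valued logic Ł3 treat ½ differently under implication.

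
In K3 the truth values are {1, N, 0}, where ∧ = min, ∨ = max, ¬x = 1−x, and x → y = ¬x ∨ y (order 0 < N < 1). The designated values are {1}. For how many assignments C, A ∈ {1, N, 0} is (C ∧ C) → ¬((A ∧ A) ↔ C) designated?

Designated under: (C=1, A=0); (C=0, A=1); (C=0, A=N); (C=0, A=0).

4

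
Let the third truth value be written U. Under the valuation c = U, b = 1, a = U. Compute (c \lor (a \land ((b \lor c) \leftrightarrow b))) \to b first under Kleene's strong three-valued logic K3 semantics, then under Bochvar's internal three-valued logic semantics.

1; U

In Kleene's strong three-valued logic K3: b \lor c = 1 \lor U = 1
(b \lor c) \leftrightarrow b = 1 \leftrightarrow 1 = 1
a \land ((b \lor c) \leftrightarrow b) = U \land 1 = U
c \lor (a \land ((b \lor c) \leftrightarrow b)) = U \lor U = U
(c \lor (a \land ((b \lor c) \leftrightarrow b))) \to b = U \to 1 = 1  [\lnot U \lor 1]
In Bochvar's internal three-valued logic: b \lor c = 1 \lor U = U
(b \lor c) \leftrightarrow b = U \leftrightarrow 1 = U
a \land ((b \lor c) \leftrightarrow b) = U \land U = U
c \lor (a \land ((b \lor c) \leftrightarrow b)) = U \lor U = U
(c \lor (a \land ((b \lor c) \leftrightarrow b))) \to b = U \to 1 = U  [any arg is the third value ⇒ result is the third value]
They differ because Kleene's strong three-valued logic K3 and Bochvar's internal three-valued logic treat U differently under the binary connectives.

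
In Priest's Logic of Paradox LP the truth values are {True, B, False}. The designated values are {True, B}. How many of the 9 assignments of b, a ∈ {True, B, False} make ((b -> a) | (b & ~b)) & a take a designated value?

6

Of the 9 assignments, 6 give a value in {True, B}.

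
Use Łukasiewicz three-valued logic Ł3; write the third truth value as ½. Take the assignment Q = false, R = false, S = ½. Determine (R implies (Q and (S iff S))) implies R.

false

S iff S = ½ iff ½ = true  [1 − |½−½|]
Q and (S iff S) = false and true = false
R implies (Q and (S iff S)) = false implies false = true
(R implies (Q and (S iff S))) implies R = true implies false = false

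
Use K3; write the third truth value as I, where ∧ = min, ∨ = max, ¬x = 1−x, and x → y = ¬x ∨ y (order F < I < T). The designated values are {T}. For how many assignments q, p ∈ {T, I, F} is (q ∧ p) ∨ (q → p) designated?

Of the 9 assignments, 5 give a value in {T}.

5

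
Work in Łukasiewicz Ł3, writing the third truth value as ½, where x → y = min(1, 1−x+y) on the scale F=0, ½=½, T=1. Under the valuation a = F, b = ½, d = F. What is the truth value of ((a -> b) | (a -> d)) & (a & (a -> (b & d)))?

F

a -> b = F -> ½ = T
a -> d = F -> F = T
(a -> b) | (a -> d) = T | T = T
b & d = ½ & F = F
a -> (b & d) = F -> F = T
a & (a -> (b & d)) = F & T = F
((a -> b) | (a -> d)) & (a & (a -> (b & d))) = T & F = F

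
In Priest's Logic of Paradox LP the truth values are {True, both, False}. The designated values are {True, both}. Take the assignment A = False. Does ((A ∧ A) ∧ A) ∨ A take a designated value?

A ∧ A = False ∧ False = False
(A ∧ A) ∧ A = False ∧ False = False
((A ∧ A) ∧ A) ∨ A = False ∨ False = False
False ∉ {True, both}.

No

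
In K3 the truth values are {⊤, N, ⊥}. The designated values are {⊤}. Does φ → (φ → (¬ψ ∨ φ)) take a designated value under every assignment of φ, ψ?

Countermodel: φ=N, ψ=⊤ gives N, which is not designated.

No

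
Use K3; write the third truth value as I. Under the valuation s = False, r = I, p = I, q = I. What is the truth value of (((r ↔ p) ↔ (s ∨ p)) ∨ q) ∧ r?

r ↔ p = I ↔ I = I
s ∨ p = False ∨ I = I
(r ↔ p) ↔ (s ∨ p) = I ↔ I = I
((r ↔ p) ↔ (s ∨ p)) ∨ q = I ∨ I = I
(((r ↔ p) ↔ (s ∨ p)) ∨ q) ∧ r = I ∧ I = I

I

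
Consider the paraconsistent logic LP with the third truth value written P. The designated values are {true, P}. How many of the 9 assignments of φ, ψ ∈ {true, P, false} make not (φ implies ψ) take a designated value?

Designated under: (φ=true, ψ=P); (φ=true, ψ=false); (φ=P, ψ=P); (φ=P, ψ=false).

4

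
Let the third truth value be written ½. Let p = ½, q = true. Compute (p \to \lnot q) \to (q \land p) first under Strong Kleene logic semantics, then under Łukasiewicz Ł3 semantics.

In Strong Kleene logic: \lnot q = \lnot true = false
p \to \lnot q = ½ \to false = ½  [\lnot ½ \lor false]
q \land p = true \land ½ = ½
(p \to \lnot q) \to (q \land p) = ½ \to ½ = ½
In Łukasiewicz Ł3: \lnot q = \lnot true = false
p \to \lnot q = ½ \to false = ½
q \land p = true \land ½ = ½
(p \to \lnot q) \to (q \land p) = ½ \to ½ = true
They differ because Strong Kleene logic and Łukasiewicz Ł3 treat ½ differently under implication.

½; true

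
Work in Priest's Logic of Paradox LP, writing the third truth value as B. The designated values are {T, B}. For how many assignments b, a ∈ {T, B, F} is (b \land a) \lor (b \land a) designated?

4

Designated under: (b=T, a=T); (b=T, a=B); (b=B, a=T); (b=B, a=B).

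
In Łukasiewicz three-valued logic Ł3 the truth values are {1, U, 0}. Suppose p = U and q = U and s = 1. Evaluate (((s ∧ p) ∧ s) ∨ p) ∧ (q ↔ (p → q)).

s ∧ p = 1 ∧ U = U
(s ∧ p) ∧ s = U ∧ 1 = U
((s ∧ p) ∧ s) ∨ p = U ∨ U = U
p → q = U → U = 1  [min(1, 1−½+½)]
q ↔ (p → q) = U ↔ 1 = U
(((s ∧ p) ∧ s) ∨ p) ∧ (q ↔ (p → q)) = U ∧ U = U

U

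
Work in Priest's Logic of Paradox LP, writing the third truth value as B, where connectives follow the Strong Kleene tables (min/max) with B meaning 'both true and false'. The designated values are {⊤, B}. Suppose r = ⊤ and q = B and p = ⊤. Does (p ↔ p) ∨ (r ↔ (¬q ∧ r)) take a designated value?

Yes

p ↔ p = ⊤ ↔ ⊤ = ⊤
¬q = ¬B = B
¬q ∧ r = B ∧ ⊤ = B
r ↔ (¬q ∧ r) = ⊤ ↔ B = B
(p ↔ p) ∨ (r ↔ (¬q ∧ r)) = ⊤ ∨ B = ⊤
⊤ ∈ {⊤, B}.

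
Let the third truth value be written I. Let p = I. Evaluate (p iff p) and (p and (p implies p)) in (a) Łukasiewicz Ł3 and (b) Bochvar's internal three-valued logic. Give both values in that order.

In Łukasiewicz Ł3: p iff p = I iff I = true  [1 − |½−½|]
p implies p = I implies I = true
p and (p implies p) = I and true = I
(p iff p) and (p and (p implies p)) = true and I = I
In Bochvar's internal three-valued logic: p iff p = I iff I = I
p implies p = I implies I = I  [any arg is the third value ⇒ result is the third value]
p and (p implies p) = I and I = I
(p iff p) and (p and (p implies p)) = I and I = I

I; I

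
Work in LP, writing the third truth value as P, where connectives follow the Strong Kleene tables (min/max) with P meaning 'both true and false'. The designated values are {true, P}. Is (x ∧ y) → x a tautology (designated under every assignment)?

Every assignment of x, y over {true, P, false} gives a value in {true, P}.
In particular, with x=P, y=P: (x ∧ y) → x = P.

Yes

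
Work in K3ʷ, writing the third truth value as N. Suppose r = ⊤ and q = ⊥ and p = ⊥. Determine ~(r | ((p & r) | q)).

p & r = ⊥ & ⊤ = ⊥
(p & r) | q = ⊥ | ⊥ = ⊥
r | ((p & r) | q) = ⊤ | ⊥ = ⊤
~(r | ((p & r) | q)) = ~⊤ = ⊥

⊥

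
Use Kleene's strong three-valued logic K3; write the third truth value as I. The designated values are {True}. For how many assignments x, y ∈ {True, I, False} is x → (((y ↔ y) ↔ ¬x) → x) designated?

6

Of the 9 assignments, 6 give a value in {True}.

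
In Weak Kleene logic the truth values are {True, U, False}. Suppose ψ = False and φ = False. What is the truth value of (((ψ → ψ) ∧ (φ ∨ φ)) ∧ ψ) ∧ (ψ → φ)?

False

ψ → ψ = False → False = True
φ ∨ φ = False ∨ False = False
(ψ → ψ) ∧ (φ ∨ φ) = True ∧ False = False
((ψ → ψ) ∧ (φ ∨ φ)) ∧ ψ = False ∧ False = False
ψ → φ = False → False = True
(((ψ → ψ) ∧ (φ ∨ φ)) ∧ ψ) ∧ (ψ → φ) = False ∧ True = False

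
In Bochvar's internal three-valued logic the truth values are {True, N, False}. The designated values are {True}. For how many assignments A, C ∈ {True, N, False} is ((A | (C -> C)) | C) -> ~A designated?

Designated under: (A=False, C=True); (A=False, C=False).

2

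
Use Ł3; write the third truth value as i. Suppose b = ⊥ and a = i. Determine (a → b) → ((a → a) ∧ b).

i

a → b = i → ⊥ = i  [min(1, 1−½+0)]
a → a = i → i = ⊤
(a → a) ∧ b = ⊤ ∧ ⊥ = ⊥
(a → b) → ((a → a) ∧ b) = i → ⊥ = i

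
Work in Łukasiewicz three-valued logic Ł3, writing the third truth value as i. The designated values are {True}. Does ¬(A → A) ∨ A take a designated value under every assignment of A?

Countermodel: A=i gives i, which is not designated.

No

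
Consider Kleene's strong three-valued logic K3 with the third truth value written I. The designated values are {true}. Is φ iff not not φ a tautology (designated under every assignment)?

Countermodel: φ=I gives I, which is not designated.

No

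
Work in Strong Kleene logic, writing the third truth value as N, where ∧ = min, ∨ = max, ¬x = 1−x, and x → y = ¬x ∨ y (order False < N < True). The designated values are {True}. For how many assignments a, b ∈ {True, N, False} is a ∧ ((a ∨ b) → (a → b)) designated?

1

Designated under: (a=True, b=True).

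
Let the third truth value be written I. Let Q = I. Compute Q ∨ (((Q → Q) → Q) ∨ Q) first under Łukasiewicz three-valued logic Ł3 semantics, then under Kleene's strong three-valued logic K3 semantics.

In Łukasiewicz three-valued logic Ł3: Q → Q = I → I = 1  [min(1, 1−½+½)]
(Q → Q) → Q = 1 → I = I
((Q → Q) → Q) ∨ Q = I ∨ I = I
Q ∨ (((Q → Q) → Q) ∨ Q) = I ∨ I = I
In Kleene's strong three-valued logic K3: Q → Q = I → I = I
(Q → Q) → Q = I → I = I
((Q → Q) → Q) ∨ Q = I ∨ I = I
Q ∨ (((Q → Q) → Q) ∨ Q) = I ∨ I = I

I; I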